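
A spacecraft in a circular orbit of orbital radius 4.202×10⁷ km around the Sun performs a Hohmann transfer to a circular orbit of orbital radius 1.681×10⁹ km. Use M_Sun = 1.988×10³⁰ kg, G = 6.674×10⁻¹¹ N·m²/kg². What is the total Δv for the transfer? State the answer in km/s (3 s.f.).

Δv_total ≈ 29.2 km/s

μ = GM = 6.674×10⁻¹¹ × 1.988×10³⁰ = 1.327×10²⁰ m³/s².
r₁ = 4.202×10⁷ km = 4.202×10¹⁰ m.
r₂ = 1.681×10⁹ km = 1.681×10¹² m.
Transfer ellipse a_t = (r₁ + r₂)/2 = 8.615×10¹¹ m.
At r₁: circular v_c1 = √(μ/r₁) = 56190 m/s; transfer-perihelion v_p = √[μ(2/r₁ − 1/a_t)] = 78490 m/s.
Δv₁ = v_p − v_c1 = 22300 m/s.
At r₂: circular v_c2 = √(μ/r₂) = 8884 m/s; transfer-aphelion v_a = √[μ(2/r₂ − 1/a_t)] = 1962 m/s.
Δv₂ = v_c2 − v_a = 6922 m/s.
Total Δv = Δv₁ + Δv₂ = 29220 m/s = 29.22 km/s.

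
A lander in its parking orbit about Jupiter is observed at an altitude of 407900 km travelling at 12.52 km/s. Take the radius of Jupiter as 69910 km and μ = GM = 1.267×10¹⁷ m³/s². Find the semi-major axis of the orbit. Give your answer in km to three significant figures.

r = 69910 + 407900 = 4.7781×10⁵ km = 4.778×10⁸ m.
Vis-viva rearranged: 1/a = 2/r − v²/μ = 4.186×10⁻⁹ − 1.237×10⁻⁹ = 2.949×10⁻⁹ m⁻¹.
a = 3.391×10⁸ m = 3.3915×10⁵ km.

a ≈ 3.39×10⁵ km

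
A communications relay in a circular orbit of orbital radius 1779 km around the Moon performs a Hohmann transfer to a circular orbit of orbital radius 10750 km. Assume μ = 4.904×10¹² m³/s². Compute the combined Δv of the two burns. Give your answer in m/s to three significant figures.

r₁ = 1779 km = 1.779×10⁶ m.
r₂ = 10750 km = 1.075×10⁷ m.
Transfer ellipse a_t = (r₁ + r₂)/2 = 6.264×10⁶ m.
At r₁: circular v_c1 = √(μ/r₁) = 1660 m/s; transfer-perilune v_p = √[μ(2/r₁ − 1/a_t)] = 2175 m/s.
Δv₁ = v_p − v_c1 = 514.6 m/s.
At r₂: circular v_c2 = √(μ/r₂) = 675.4 m/s; transfer-apolune v_a = √[μ(2/r₂ − 1/a_t)] = 359.9 m/s.
Δv₂ = v_c2 − v_a = 315.5 m/s.
Total Δv = Δv₁ + Δv₂ = 830.1 m/s.

Δv_total ≈ 830 m/s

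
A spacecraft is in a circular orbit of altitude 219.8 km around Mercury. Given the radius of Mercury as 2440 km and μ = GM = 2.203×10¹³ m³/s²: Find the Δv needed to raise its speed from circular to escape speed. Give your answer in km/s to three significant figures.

r = 2440 + 219.8 = 2659.8 km = 2.6598×10⁶ m.
Circular speed v_c = √(μ/r) = 2878 m/s.
Escape speed v_esc = √(2μ/r) = √2 × v_c = 4070 m/s.
Δv = v_esc − v_c = 1192 m/s = 1.192 km/s.

Δv ≈ 1.19 km/s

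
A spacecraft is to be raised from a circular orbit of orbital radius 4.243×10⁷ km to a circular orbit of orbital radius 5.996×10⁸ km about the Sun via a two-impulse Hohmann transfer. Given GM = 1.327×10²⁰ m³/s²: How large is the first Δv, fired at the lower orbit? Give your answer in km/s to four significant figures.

r₁ = 4.243×10⁷ km = 4.243×10¹⁰ m.
r₂ = 5.996×10⁸ km = 5.996×10¹¹ m.
Transfer ellipse a_t = (r₁ + r₂)/2 = 3.210×10¹¹ m.
At r₁: circular v_c1 = √(μ/r₁) = 55920 m/s; transfer-perihelion v_p = √[μ(2/r₁ − 1/a_t)] = 76430 m/s.
Δv₁ = v_p − v_c1 = 20510 m/s.
= 20.51 km/s.

Δv ≈ 20.51 km/s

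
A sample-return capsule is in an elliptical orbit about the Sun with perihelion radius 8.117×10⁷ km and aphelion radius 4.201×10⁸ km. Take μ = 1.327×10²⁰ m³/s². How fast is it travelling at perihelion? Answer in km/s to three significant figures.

v ≈ 52.3 km/s

Semi-major axis a = (r_p + r_a)/2 = 2.5064×10⁸ km = 2.506×10¹¹ m.
Vis-viva: v² = μ(2/r − 1/a) = 1.327×10²⁰ × (2.464×10⁻¹¹ − 3.990×10⁻¹²) = 2.740×10⁹ m²/s².
v = 52350 m/s = 52.35 km/s.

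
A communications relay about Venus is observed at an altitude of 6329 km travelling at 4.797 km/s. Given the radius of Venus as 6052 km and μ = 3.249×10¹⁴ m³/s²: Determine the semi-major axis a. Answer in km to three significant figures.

a ≈ 11000 km

r = 6052 + 6329 = 12381 km = 1.238×10⁷ m.
Vis-viva rearranged: 1/a = 2/r − v²/μ = 1.615×10⁻⁷ − 7.083×10⁻⁸ = 9.071×10⁻⁸ m⁻¹.
a = 1.102×10⁷ m = 11024 km.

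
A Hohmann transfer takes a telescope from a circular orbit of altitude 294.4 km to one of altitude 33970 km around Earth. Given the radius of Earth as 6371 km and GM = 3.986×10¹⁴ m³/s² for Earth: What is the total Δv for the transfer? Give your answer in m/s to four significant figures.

r₁ = 6371 + 294.4 = 6665.4 km = 6.6654×10⁶ m.
r₂ = 6371 + 33970 = 40341 km = 4.0341×10⁷ m.
Transfer ellipse a_t = (r₁ + r₂)/2 = 2.350×10⁷ m.
At r₁: circular v_c1 = √(μ/r₁) = 7733 m/s; transfer-perigee v_p = √[μ(2/r₁ − 1/a_t)] = 10130 m/s.
Δv₁ = v_p − v_c1 = 2398 m/s.
At r₂: circular v_c2 = √(μ/r₂) = 3143 m/s; transfer-apogee v_a = √[μ(2/r₂ − 1/a_t)] = 1674 m/s.
Δv₂ = v_c2 − v_a = 1469 m/s.
Total Δv = Δv₁ + Δv₂ = 3868 m/s.

Δv_total ≈ 3868 m/s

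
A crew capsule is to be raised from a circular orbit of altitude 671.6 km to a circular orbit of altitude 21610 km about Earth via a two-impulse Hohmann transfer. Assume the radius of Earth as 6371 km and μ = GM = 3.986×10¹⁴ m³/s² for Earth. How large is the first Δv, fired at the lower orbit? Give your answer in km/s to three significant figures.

Δv ≈ 1.99 km/s

r₁ = 6371 + 671.6 = 7042.6 km = 7.0426×10⁶ m.
r₂ = 6371 + 21610 = 27981 km = 2.7981×10⁷ m.
Transfer ellipse a_t = (r₁ + r₂)/2 = 1.751×10⁷ m.
At r₁: circular v_c1 = √(μ/r₁) = 7523 m/s; transfer-perigee v_p = √[μ(2/r₁ − 1/a_t)] = 9510 m/s.
Δv₁ = v_p − v_c1 = 1987 m/s.
= 1.987 km/s.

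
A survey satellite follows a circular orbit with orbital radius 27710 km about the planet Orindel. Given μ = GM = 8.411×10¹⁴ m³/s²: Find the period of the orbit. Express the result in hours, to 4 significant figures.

r = 27710 km = 2.771×10⁷ m.
Kepler's third law: T = 2π√(r³/μ) = 2π√((2.771×10⁷)³ / 8.411×10¹⁴).
r³/μ = 2.530×10⁷ s², so T = 2π × 5.030×10³ = 3.160×10⁴ s.
Converting: 3.160×10⁴ s ÷ 3600 = 8.778 hours.

T ≈ 8.778 hours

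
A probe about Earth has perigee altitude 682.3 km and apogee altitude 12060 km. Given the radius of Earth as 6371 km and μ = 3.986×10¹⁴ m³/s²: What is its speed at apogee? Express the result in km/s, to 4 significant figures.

r_p = 6371 + 682.3 = 7053.3 km = 7.0533×10⁶ m.
r_a = 6371 + 12060 = 18431 km = 1.8431×10⁷ m.
Semi-major axis a = (r_p + r_a)/2 = 12742 km = 1.274×10⁷ m.
Vis-viva: v² = μ(2/r − 1/a) = 3.986×10¹⁴ × (1.085×10⁻⁷ − 7.848×10⁻⁸) = 1.197×10⁷ m²/s².
v = 3460 m/s = 3.460 km/s.

v ≈ 3.460 km/s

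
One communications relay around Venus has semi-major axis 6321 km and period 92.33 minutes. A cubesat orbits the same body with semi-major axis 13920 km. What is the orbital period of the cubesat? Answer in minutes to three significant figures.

Kepler's third law: T² ∝ a³, so T₂ = T₁ (a₂/a₁)^(3/2).
a₂/a₁ = 2.202, (a₂/a₁)^(3/2) = 3.268.
T₂ = 92.33 × 3.268 = 301.7 minutes.

T₂ ≈ 302 minutes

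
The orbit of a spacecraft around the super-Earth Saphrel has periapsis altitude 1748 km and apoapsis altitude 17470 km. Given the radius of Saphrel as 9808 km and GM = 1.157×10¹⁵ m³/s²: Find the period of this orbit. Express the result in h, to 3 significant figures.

T ≈ 4.39 h

r_p = 9808 + 1748 = 11556 km = 1.1556×10⁷ m.
r_a = 9808 + 17470 = 27278 km = 2.7278×10⁷ m.
Semi-major axis a = (r_p + r_a)/2 = (11556 + 27278)/2 = 19417 km = 1.942×10⁷ m.
By Kepler's third law T = 2π√(a³/μ) = 2π × 2.515×10³ = 1.580×10⁴ s.
= 4.390 h.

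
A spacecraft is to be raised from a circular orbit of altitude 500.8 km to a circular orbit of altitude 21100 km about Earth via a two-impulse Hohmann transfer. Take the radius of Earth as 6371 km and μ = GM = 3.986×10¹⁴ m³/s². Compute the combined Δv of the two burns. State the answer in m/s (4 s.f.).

r₁ = 6371 + 500.8 = 6871.8 km = 6.8718×10⁶ m.
r₂ = 6371 + 21100 = 27471 km = 2.7471×10⁷ m.
Transfer ellipse a_t = (r₁ + r₂)/2 = 1.717×10⁷ m.
At r₁: circular v_c1 = √(μ/r₁) = 7616 m/s; transfer-perigee v_p = √[μ(2/r₁ − 1/a_t)] = 9633 m/s.
Δv₁ = v_p − v_c1 = 2017 m/s.
At r₂: circular v_c2 = √(μ/r₂) = 3809 m/s; transfer-apogee v_a = √[μ(2/r₂ − 1/a_t)] = 2410 m/s.
Δv₂ = v_c2 − v_a = 1399 m/s.
Total Δv = Δv₁ + Δv₂ = 3416 m/s.

Δv_total ≈ 3416 m/s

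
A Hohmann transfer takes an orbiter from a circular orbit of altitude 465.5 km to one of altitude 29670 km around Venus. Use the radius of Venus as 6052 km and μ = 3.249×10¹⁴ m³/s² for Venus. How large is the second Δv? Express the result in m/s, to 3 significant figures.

Δv ≈ 1340 m/s

r₁ = 6052 + 465.5 = 6517.5 km = 6.5175×10⁶ m.
r₂ = 6052 + 29670 = 35722 km = 3.5722×10⁷ m.
Transfer ellipse a_t = (r₁ + r₂)/2 = 2.112×10⁷ m.
At r₁: circular v_c1 = √(μ/r₁) = 7060 m/s; transfer-periapsis v_p = √[μ(2/r₁ − 1/a_t)] = 9182 m/s.
At r₂: circular v_c2 = √(μ/r₂) = 3016 m/s; transfer-apoapsis v_a = √[μ(2/r₂ − 1/a_t)] = 1675 m/s.
Δv₂ = v_c2 − v_a = 1340 m/s.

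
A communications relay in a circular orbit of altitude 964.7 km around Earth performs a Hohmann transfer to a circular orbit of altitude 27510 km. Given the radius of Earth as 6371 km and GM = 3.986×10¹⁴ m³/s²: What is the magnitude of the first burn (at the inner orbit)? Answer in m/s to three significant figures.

r₁ = 6371 + 964.7 = 7335.7 km = 7.3357×10⁶ m.
r₂ = 6371 + 27510 = 33881 km = 3.3881×10⁷ m.
Transfer ellipse a_t = (r₁ + r₂)/2 = 2.061×10⁷ m.
At r₁: circular v_c1 = √(μ/r₁) = 7371 m/s; transfer-perigee v_p = √[μ(2/r₁ − 1/a_t)] = 9452 m/s.
Δv₁ = v_p − v_c1 = 2080 m/s.

Δv ≈ 2080 m/s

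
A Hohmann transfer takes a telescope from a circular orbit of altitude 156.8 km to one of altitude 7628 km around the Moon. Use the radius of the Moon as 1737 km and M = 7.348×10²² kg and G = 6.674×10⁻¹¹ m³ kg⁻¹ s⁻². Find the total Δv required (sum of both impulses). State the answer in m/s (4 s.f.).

μ = GM = 6.674×10⁻¹¹ × 7.348×10²² = 4.904×10¹² m³/s².
r₁ = 1737 + 156.8 = 1893.8 km = 1.8938×10⁶ m.
r₂ = 1737 + 7628 = 9365.0 km = 9.3650×10⁶ m.
Transfer ellipse a_t = (r₁ + r₂)/2 = 5.629×10⁶ m.
At r₁: circular v_c1 = √(μ/r₁) = 1609 m/s; transfer-perilune v_p = √[μ(2/r₁ − 1/a_t)] = 2076 m/s.
Δv₁ = v_p − v_c1 = 466.3 m/s.
At r₂: circular v_c2 = √(μ/r₂) = 723.6 m/s; transfer-apolune v_a = √[μ(2/r₂ − 1/a_t)] = 419.7 m/s.
Δv₂ = v_c2 − v_a = 303.9 m/s.
Total Δv = Δv₁ + Δv₂ = 770.3 m/s.

Δv_total ≈ 770.3 m/s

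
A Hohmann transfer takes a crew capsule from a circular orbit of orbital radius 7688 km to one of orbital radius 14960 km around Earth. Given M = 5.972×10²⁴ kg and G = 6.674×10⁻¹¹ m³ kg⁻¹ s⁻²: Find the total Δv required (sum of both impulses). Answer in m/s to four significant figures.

μ = GM = 6.674×10⁻¹¹ × 5.972×10²⁴ = 3.986×10¹⁴ m³/s².
r₁ = 7688 km = 7.688×10⁶ m.
r₂ = 14960 km = 1.496×10⁷ m.
Transfer ellipse a_t = (r₁ + r₂)/2 = 1.132×10⁷ m.
At r₁: circular v_c1 = √(μ/r₁) = 7200 m/s; transfer-perigee v_p = √[μ(2/r₁ − 1/a_t)] = 8276 m/s.
Δv₁ = v_p − v_c1 = 1076 m/s.
At r₂: circular v_c2 = √(μ/r₂) = 5162 m/s; transfer-apogee v_a = √[μ(2/r₂ − 1/a_t)] = 4253 m/s.
Δv₂ = v_c2 − v_a = 908.6 m/s.
Total Δv = Δv₁ + Δv₂ = 1984 m/s.

Δv_total ≈ 1984 m/s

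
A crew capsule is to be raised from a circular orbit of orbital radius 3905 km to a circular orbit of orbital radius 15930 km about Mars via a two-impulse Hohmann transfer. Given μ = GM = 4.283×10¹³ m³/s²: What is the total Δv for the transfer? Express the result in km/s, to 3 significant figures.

Δv_total ≈ 1.50 km/s

r₁ = 3905 km = 3.905×10⁶ m.
r₂ = 15930 km = 1.593×10⁷ m.
Transfer ellipse a_t = (r₁ + r₂)/2 = 9.918×10⁶ m.
At r₁: circular v_c1 = √(μ/r₁) = 3312 m/s; transfer-periapsis v_p = √[μ(2/r₁ − 1/a_t)] = 4197 m/s.
Δv₁ = v_p − v_c1 = 885.5 m/s.
At r₂: circular v_c2 = √(μ/r₂) = 1640 m/s; transfer-apoapsis v_a = √[μ(2/r₂ − 1/a_t)] = 1029 m/s.
Δv₂ = v_c2 − v_a = 610.8 m/s.
Total Δv = Δv₁ + Δv₂ = 1496 m/s = 1.496 km/s.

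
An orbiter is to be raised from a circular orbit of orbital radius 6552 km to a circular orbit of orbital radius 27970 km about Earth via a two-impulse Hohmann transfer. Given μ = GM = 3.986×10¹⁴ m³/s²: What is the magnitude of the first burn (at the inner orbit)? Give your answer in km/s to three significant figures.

Δv ≈ 2.13 km/s

r₁ = 6552 km = 6.552×10⁶ m.
r₂ = 27970 km = 2.797×10⁷ m.
Transfer ellipse a_t = (r₁ + r₂)/2 = 1.726×10⁷ m.
At r₁: circular v_c1 = √(μ/r₁) = 7800 m/s; transfer-perigee v_p = √[μ(2/r₁ − 1/a_t)] = 9929 m/s.
Δv₁ = v_p − v_c1 = 2129 m/s.
= 2.129 km/s.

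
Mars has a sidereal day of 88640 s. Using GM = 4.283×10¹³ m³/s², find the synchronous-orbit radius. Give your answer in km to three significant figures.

A synchronous orbit has period T, so by Kepler's third law a = (μT²/4π²)^(1/3).
μT²/4π² = 4.283×10¹³ × (8.864×10⁴)² / 39.48 = 8.524×10²¹ m³.
a = 2.043×10⁷ m = 20428 km.

r_sync ≈ 20400 km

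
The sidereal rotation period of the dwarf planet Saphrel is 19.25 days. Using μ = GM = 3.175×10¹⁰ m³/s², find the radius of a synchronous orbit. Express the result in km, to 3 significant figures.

T = 19.25 days = 1.663×10⁶ s.
A synchronous orbit has period T, so by Kepler's third law a = (μT²/4π²)^(1/3).
μT²/4π² = 3.175×10¹⁰ × (1.663×10⁶)² / 39.48 = 2.225×10²¹ m³.
a = 1.305×10⁷ m = 13054 km.

r_sync ≈ 13100 km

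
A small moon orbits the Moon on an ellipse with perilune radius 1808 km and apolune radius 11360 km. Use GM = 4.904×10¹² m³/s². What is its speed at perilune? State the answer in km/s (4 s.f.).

v ≈ 2.163 km/s

Semi-major axis a = (r_p + r_a)/2 = 6584.0 km = 6.584×10⁶ m.
Vis-viva: v² = μ(2/r − 1/a) = 4.904×10¹² × (1.106×10⁻⁶ − 1.519×10⁻⁷) = 4.680×10⁶ m²/s².
v = 2163 m/s = 2.163 km/s.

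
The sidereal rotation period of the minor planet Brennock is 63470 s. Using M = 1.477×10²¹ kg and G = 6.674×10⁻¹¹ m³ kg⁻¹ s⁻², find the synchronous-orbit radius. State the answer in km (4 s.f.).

r_sync ≈ 2159 km

μ = GM = 6.674×10⁻¹¹ × 1.477×10²¹ = 9.857×10¹⁰ m³/s².
A synchronous orbit has period T, so by Kepler's third law a = (μT²/4π²)^(1/3).
μT²/4π² = 9.857×10¹⁰ × (6.347×10⁴)² / 39.48 = 1.006×10¹⁹ m³.
a = 2.159×10⁶ m = 2158.6 km.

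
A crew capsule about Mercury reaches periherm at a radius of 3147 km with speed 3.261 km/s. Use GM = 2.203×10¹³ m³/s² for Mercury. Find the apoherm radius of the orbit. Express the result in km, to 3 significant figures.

r_p = 3.147×10⁶ m.
Specific energy ε = v²/2 − μ/r = -1.683×10⁶ J/kg, so a = −μ/(2ε) = 6.544×10⁶ m.
The apsides satisfy r_p + r_a = 2a, so the apoherm radius is 2a − r_p = 9.941×10⁶ m = 9940.7 km.

apoherm radius ≈ 9940 km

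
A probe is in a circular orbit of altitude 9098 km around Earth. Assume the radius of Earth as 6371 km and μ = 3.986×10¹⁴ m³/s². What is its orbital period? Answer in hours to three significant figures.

T ≈ 5.32 hours

r = 6371 + 9098 = 15469 km = 1.5469×10⁷ m.
Kepler's third law: T = 2π√(r³/μ) = 2π√((1.547×10⁷)³ / 3.986×10¹⁴).
r³/μ = 9.286×10⁶ s², so T = 2π × 3.047×10³ = 1.915×10⁴ s.
Converting: 1.915×10⁴ s ÷ 3600 = 5.319 hours.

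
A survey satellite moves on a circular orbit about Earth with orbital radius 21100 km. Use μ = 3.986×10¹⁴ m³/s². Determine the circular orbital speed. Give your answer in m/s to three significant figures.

r = 21100 km = 2.110×10⁷ m.
For a circular orbit v = √(μ/r) = √(3.986×10¹⁴ / 2.110×10⁷) = √(1.889×10⁷) = 4346 m/s.

v ≈ 4350 m/s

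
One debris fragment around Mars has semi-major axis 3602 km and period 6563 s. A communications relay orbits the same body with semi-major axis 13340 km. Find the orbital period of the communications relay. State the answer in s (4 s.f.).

T₂ ≈ 46780 s

Kepler's third law: T² ∝ a³, so T₂ = T₁ (a₂/a₁)^(3/2).
a₂/a₁ = 3.703, (a₂/a₁)^(3/2) = 7.127.
T₂ = 6563 × 7.127 = 46780 s.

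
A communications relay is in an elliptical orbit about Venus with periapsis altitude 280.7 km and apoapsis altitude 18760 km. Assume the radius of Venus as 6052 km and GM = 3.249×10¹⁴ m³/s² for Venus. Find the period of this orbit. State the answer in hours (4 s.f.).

r_p = 6052 + 280.7 = 6332.7 km = 6.3327×10⁶ m.
r_a = 6052 + 18760 = 24812 km = 2.4812×10⁷ m.
Semi-major axis a = (r_p + r_a)/2 = (6332.7 + 24812)/2 = 15572 km = 1.557×10⁷ m.
By Kepler's third law T = 2π√(a³/μ) = 2π × 3.409×10³ = 2.142×10⁴ s.
= 5.950 hours.

T ≈ 5.950 hours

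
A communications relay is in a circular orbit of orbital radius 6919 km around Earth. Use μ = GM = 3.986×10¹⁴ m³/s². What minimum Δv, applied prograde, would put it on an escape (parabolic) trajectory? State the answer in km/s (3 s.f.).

r = 6919 km = 6.919×10⁶ m.
Circular speed v_c = √(μ/r) = 7590 m/s.
Escape speed v_esc = √(2μ/r) = √2 × v_c = 10730 m/s.
Δv = v_esc − v_c = 3144 m/s = 3.144 km/s.

Δv ≈ 3.14 km/s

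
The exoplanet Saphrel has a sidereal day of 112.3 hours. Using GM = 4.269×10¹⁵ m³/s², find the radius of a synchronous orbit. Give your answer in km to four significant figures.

r_sync ≈ 2.605×10⁵ km

T = 112.3 hours = 4.043×10⁵ s.
A synchronous orbit has period T, so by Kepler's third law a = (μT²/4π²)^(1/3).
μT²/4π² = 4.269×10¹⁵ × (4.043×10⁵)² / 39.48 = 1.767×10²⁵ m³.
a = 2.605×10⁸ m = 2.6048×10⁵ km.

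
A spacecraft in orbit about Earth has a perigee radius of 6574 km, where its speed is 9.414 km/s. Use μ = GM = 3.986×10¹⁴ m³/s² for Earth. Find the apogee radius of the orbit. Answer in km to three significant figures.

apogee radius ≈ 17800 km

r_p = 6.574×10⁶ m.
Specific energy ε = v²/2 − μ/r = -1.632×10⁷ J/kg, so a = −μ/(2ε) = 1.221×10⁷ m.
The apsides satisfy r_p + r_a = 2a, so the apogee radius is 2a − r_p = 1.785×10⁷ m = 17848 km.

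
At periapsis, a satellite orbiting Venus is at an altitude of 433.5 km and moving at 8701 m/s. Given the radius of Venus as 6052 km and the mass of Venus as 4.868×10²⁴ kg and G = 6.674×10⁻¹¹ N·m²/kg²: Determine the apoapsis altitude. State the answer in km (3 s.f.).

apoapsis altitude ≈ 14000 km

μ = GM = 6.674×10⁻¹¹ × 4.868×10²⁴ = 3.249×10¹⁴ m³/s².
r_p = 6052 + 433.5 = 6485.5 km = 6.486×10⁶ m.
Specific energy ε = v²/2 − μ/r = -1.224×10⁷ J/kg, so a = −μ/(2ε) = 1.327×10⁷ m.
The apsides satisfy r_p + r_a = 2a, so the apoapsis radius is 2a − r_p = 2.006×10⁷ m = 20055 km.
Apoapsis altitude = 20055 − 6052 = 14003 km.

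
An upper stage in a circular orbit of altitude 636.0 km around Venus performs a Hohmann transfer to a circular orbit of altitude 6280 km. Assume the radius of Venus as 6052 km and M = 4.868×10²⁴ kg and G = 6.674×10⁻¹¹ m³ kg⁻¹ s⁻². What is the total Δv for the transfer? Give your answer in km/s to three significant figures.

Δv_total ≈ 1.80 km/s

μ = GM = 6.674×10⁻¹¹ × 4.868×10²⁴ = 3.249×10¹⁴ m³/s².
r₁ = 6052 + 636.0 = 6688.0 km = 6.6880×10⁶ m.
r₂ = 6052 + 6280 = 12332 km = 1.2332×10⁷ m.
Transfer ellipse a_t = (r₁ + r₂)/2 = 9.510×10⁶ m.
At r₁: circular v_c1 = √(μ/r₁) = 6970 m/s; transfer-periapsis v_p = √[μ(2/r₁ − 1/a_t)] = 7937 m/s.
Δv₁ = v_p − v_c1 = 967.0 m/s.
At r₂: circular v_c2 = √(μ/r₂) = 5133 m/s; transfer-apoapsis v_a = √[μ(2/r₂ − 1/a_t)] = 4304 m/s.
Δv₂ = v_c2 − v_a = 828.4 m/s.
Total Δv = Δv₁ + Δv₂ = 1795 m/s = 1.795 km/s.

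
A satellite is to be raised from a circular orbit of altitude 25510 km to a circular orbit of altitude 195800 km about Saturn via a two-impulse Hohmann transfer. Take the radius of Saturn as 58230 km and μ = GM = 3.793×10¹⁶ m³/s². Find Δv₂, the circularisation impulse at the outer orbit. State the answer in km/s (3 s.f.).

Δv ≈ 3.61 km/s

r₁ = 58230 + 25510 = 83740 km = 8.3740×10⁷ m.
r₂ = 58230 + 195800 = 254030 km = 2.5403×10⁸ m.
Transfer ellipse a_t = (r₁ + r₂)/2 = 1.689×10⁸ m.
At r₁: circular v_c1 = √(μ/r₁) = 21280 m/s; transfer-perikrone v_p = √[μ(2/r₁ − 1/a_t)] = 26100 m/s.
At r₂: circular v_c2 = √(μ/r₂) = 12220 m/s; transfer-apokrone v_a = √[μ(2/r₂ − 1/a_t)] = 8604 m/s.
Δv₂ = v_c2 − v_a = 3615 m/s.
= 3.615 km/s.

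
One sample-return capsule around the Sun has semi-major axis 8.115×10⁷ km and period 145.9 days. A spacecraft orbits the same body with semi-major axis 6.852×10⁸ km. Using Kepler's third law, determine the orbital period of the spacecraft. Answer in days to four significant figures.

Kepler's third law: T² ∝ a³, so T₂ = T₁ (a₂/a₁)^(3/2).
a₂/a₁ = 8.444, (a₂/a₁)^(3/2) = 24.54.
T₂ = 145.9 × 24.54 = 3580 days.

T₂ ≈ 3580 days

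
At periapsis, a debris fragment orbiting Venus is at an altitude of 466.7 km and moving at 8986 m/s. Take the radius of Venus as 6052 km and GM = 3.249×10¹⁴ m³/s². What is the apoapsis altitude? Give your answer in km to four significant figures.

apoapsis altitude ≈ 21750 km

r_p = 6052 + 466.7 = 6518.7 km = 6.519×10⁶ m.
Specific energy ε = v²/2 − μ/r = -9.467×10⁶ J/kg, so a = −μ/(2ε) = 1.716×10⁷ m.
The apsides satisfy r_p + r_a = 2a, so the apoapsis radius is 2a − r_p = 2.780×10⁷ m = 27800 km.
Apoapsis altitude = 27800 − 6052 = 21748 km.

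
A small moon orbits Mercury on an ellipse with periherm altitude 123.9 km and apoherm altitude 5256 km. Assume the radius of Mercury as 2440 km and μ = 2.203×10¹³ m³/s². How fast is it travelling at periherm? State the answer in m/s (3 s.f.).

v ≈ 3590 m/s

r_p = 2440 + 123.9 = 2563.9 km = 2.5639×10⁶ m.
r_a = 2440 + 5256 = 7696.0 km = 7.6960×10⁶ m.
Semi-major axis a = (r_p + r_a)/2 = 5129.9 km = 5.130×10⁶ m.
Vis-viva: v² = μ(2/r − 1/a) = 2.203×10¹³ × (7.801×10⁻⁷ − 1.949×10⁻⁷) = 1.289×10⁷ m²/s².
v = 3590 m/s.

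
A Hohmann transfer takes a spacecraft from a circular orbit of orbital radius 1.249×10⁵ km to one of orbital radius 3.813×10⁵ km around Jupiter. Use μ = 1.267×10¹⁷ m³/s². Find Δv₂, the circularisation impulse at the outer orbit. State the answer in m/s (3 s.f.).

Δv ≈ 5420 m/s

r₁ = 1.249×10⁵ km = 1.249×10⁸ m.
r₂ = 3.813×10⁵ km = 3.813×10⁸ m.
Transfer ellipse a_t = (r₁ + r₂)/2 = 2.531×10⁸ m.
At r₁: circular v_c1 = √(μ/r₁) = 31850 m/s; transfer-perijove v_p = √[μ(2/r₁ − 1/a_t)] = 39090 m/s.
At r₂: circular v_c2 = √(μ/r₂) = 18230 m/s; transfer-apojove v_a = √[μ(2/r₂ − 1/a_t)] = 12810 m/s.
Δv₂ = v_c2 − v_a = 5423 m/s.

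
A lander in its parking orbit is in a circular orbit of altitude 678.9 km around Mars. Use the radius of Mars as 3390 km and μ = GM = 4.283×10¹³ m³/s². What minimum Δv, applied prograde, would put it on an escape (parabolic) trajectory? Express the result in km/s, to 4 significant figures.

Δv ≈ 1.344 km/s

r = 3390 + 678.9 = 4068.9 km = 4.0689×10⁶ m.
Circular speed v_c = √(μ/r) = 3244 m/s.
Escape speed v_esc = √(2μ/r) = √2 × v_c = 4588 m/s.
Δv = v_esc − v_c = 1344 m/s = 1.344 km/s.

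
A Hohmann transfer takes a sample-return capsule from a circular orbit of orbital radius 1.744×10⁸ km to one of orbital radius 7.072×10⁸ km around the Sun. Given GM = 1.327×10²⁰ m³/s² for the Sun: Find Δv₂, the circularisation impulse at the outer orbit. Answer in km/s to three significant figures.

Δv ≈ 5.08 km/s

r₁ = 1.744×10⁸ km = 1.744×10¹¹ m.
r₂ = 7.072×10⁸ km = 7.072×10¹¹ m.
Transfer ellipse a_t = (r₁ + r₂)/2 = 4.408×10¹¹ m.
At r₁: circular v_c1 = √(μ/r₁) = 27580 m/s; transfer-perihelion v_p = √[μ(2/r₁ − 1/a_t)] = 34940 m/s.
At r₂: circular v_c2 = √(μ/r₂) = 13700 m/s; transfer-aphelion v_a = √[μ(2/r₂ − 1/a_t)] = 8616 m/s.
Δv₂ = v_c2 − v_a = 5082 m/s.
= 5.082 km/s.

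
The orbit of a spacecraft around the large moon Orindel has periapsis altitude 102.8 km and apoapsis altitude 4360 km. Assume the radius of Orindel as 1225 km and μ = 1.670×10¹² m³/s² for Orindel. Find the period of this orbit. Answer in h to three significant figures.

T ≈ 8.68 h

r_p = 1225 + 102.8 = 1327.8 km = 1.3278×10⁶ m.
r_a = 1225 + 4360 = 5585.0 km = 5.5850×10⁶ m.
Semi-major axis a = (r_p + r_a)/2 = (1327.8 + 5585.0)/2 = 3456.4 km = 3.456×10⁶ m.
By Kepler's third law T = 2π√(a³/μ) = 2π × 4.973×10³ = 3.124×10⁴ s.
= 8.679 h.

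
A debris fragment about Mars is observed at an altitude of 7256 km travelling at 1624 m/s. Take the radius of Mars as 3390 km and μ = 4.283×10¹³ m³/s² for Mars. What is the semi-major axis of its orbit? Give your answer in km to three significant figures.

r = 3390 + 7256 = 10646 km = 1.065×10⁷ m.
Specific orbital energy ε = v²/2 − μ/r = (1624)²/2 − 4.283×10¹³/1.065×10⁷ = -2.704×10⁶ J/kg.
Since ε = −μ/(2a), a = −μ/(2ε) = 7.919×10⁶ m = 7918.5 km.

a ≈ 7920 km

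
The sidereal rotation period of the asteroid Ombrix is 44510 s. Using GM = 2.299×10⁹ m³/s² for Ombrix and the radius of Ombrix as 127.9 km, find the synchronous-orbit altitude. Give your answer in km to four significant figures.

h_sync ≈ 358.9 km

A synchronous orbit has period T, so by Kepler's third law a = (μT²/4π²)^(1/3).
μT²/4π² = 2.299×10⁹ × (4.451×10⁴)² / 39.48 = 1.154×10¹⁷ m³.
a = 4.868×10⁵ m = 486.82 km.
Altitude h = a − R = 486.82 − 127.9 = 358.92 km.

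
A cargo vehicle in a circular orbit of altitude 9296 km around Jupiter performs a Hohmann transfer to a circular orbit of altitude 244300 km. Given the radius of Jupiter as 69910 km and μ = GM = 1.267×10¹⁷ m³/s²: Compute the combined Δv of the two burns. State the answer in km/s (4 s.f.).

Δv_total ≈ 17.89 km/s

r₁ = 69910 + 9296 = 79206 km = 7.9206×10⁷ m.
r₂ = 69910 + 244300 = 314210 km = 3.1421×10⁸ m.
Transfer ellipse a_t = (r₁ + r₂)/2 = 1.967×10⁸ m.
At r₁: circular v_c1 = √(μ/r₁) = 40000 m/s; transfer-perijove v_p = √[μ(2/r₁ − 1/a_t)] = 50550 m/s.
Δv₁ = v_p − v_c1 = 10550 m/s.
At r₂: circular v_c2 = √(μ/r₂) = 20080 m/s; transfer-apojove v_a = √[μ(2/r₂ − 1/a_t)] = 12740 m/s.
Δv₂ = v_c2 − v_a = 7338 m/s.
Total Δv = Δv₁ + Δv₂ = 17890 m/s = 17.89 km/s.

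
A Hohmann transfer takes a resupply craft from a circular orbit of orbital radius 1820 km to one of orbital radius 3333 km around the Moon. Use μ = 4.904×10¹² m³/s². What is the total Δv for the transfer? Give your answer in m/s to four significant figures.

r₁ = 1820 km = 1.820×10⁶ m.
r₂ = 3333 km = 3.333×10⁶ m.
Transfer ellipse a_t = (r₁ + r₂)/2 = 2.576×10⁶ m.
At r₁: circular v_c1 = √(μ/r₁) = 1641 m/s; transfer-perilune v_p = √[μ(2/r₁ − 1/a_t)] = 1867 m/s.
Δv₁ = v_p − v_c1 = 225.5 m/s.
At r₂: circular v_c2 = √(μ/r₂) = 1213 m/s; transfer-apolune v_a = √[μ(2/r₂ − 1/a_t)] = 1019 m/s.
Δv₂ = v_c2 − v_a = 193.5 m/s.
Total Δv = Δv₁ + Δv₂ = 419.0 m/s.

Δv_total ≈ 419.0 m/s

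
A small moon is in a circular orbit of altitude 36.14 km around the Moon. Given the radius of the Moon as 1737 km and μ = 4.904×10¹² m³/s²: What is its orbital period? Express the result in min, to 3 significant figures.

r = 1737 + 36.14 = 1773.1 km = 1.7731×10⁶ m.
Kepler's third law: T = 2π√(r³/μ) = 2π√((1.773×10⁶)³ / 4.904×10¹²).
r³/μ = 1.137×10⁶ s², so T = 2π × 1.066×10³ = 6.699×10³ s.
Converting: 6.699×10³ s ÷ 60.00 = 111.7 min.

T ≈ 112 min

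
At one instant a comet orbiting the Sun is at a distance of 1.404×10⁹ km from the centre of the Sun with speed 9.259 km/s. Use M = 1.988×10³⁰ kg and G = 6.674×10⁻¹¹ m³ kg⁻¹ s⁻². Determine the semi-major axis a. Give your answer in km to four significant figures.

μ = GM = 6.674×10⁻¹¹ × 1.988×10³⁰ = 1.327×10²⁰ m³/s².
r = 1.404×10¹² m.
Vis-viva rearranged: 1/a = 2/r − v²/μ = 1.425×10⁻¹² − 6.461×10⁻¹³ = 7.784×10⁻¹³ m⁻¹.
a = 1.285×10¹² m = 1.2847×10⁹ km.

a ≈ 1.285×10⁹ km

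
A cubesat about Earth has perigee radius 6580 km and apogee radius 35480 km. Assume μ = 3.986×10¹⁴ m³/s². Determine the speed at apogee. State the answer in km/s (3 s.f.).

Semi-major axis a = (r_p + r_a)/2 = 21030 km = 2.103×10⁷ m.
Vis-viva: v² = μ(2/r − 1/a) = 3.986×10¹⁴ × (5.637×10⁻⁸ − 4.755×10⁻⁸) = 3.515×10⁶ m²/s².
v = 1875 m/s = 1.875 km/s.

v ≈ 1.87 km/s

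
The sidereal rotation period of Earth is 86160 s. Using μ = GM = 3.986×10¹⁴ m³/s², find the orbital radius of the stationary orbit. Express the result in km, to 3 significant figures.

r_sync ≈ 42200 km

A synchronous orbit has period T, so by Kepler's third law a = (μT²/4π²)^(1/3).
μT²/4π² = 3.986×10¹⁴ × (8.616×10⁴)² / 39.48 = 7.495×10²² m³.
a = 4.216×10⁷ m = 42163 km.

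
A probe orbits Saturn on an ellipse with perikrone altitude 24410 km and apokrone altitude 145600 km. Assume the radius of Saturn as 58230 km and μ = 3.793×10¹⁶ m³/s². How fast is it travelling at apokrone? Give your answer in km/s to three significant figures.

r_p = 58230 + 24410 = 82640 km = 8.2640×10⁷ m.
r_a = 58230 + 145600 = 203830 km = 2.0383×10⁸ m.
Semi-major axis a = (r_p + r_a)/2 = 1.4324×10⁵ km = 1.432×10⁸ m.
Vis-viva: v² = μ(2/r − 1/a) = 3.793×10¹⁶ × (9.812×10⁻⁹ − 6.982×10⁻⁹) = 1.074×10⁸ m²/s².
v = 10360 m/s = 10.36 km/s.

v ≈ 10.4 km/s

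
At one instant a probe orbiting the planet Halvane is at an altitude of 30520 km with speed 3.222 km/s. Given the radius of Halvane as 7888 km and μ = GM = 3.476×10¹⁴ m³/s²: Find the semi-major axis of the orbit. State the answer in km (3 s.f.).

r = 7888 + 30520 = 38408 km = 3.841×10⁷ m.
Specific orbital energy ε = v²/2 − μ/r = (3222)²/2 − 3.476×10¹⁴/3.841×10⁷ = -3.860×10⁶ J/kg.
Since ε = −μ/(2a), a = −μ/(2ε) = 4.503×10⁷ m = 45031 km.

a ≈ 45000 km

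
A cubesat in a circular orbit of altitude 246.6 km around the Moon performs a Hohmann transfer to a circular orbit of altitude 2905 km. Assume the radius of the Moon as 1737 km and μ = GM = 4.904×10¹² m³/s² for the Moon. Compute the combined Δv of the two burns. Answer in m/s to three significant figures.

r₁ = 1737 + 246.6 = 1983.6 km = 1.9836×10⁶ m.
r₂ = 1737 + 2905 = 4642.0 km = 4.6420×10⁶ m.
Transfer ellipse a_t = (r₁ + r₂)/2 = 3.313×10⁶ m.
At r₁: circular v_c1 = √(μ/r₁) = 1572 m/s; transfer-perilune v_p = √[μ(2/r₁ − 1/a_t)] = 1861 m/s.
Δv₁ = v_p − v_c1 = 288.9 m/s.
At r₂: circular v_c2 = √(μ/r₂) = 1028 m/s; transfer-apolune v_a = √[μ(2/r₂ − 1/a_t)] = 795.3 m/s.
Δv₂ = v_c2 − v_a = 232.5 m/s.
Total Δv = Δv₁ + Δv₂ = 521.4 m/s.

Δv_total ≈ 521 m/s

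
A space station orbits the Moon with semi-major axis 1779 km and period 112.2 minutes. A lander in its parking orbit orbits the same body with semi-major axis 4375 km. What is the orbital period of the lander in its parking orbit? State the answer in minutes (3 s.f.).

T₂ ≈ 433 minutes

Kepler's third law: T² ∝ a³, so T₂ = T₁ (a₂/a₁)^(3/2).
a₂/a₁ = 2.459, (a₂/a₁)^(3/2) = 3.857.
T₂ = 112.2 × 3.857 = 432.7 minutes.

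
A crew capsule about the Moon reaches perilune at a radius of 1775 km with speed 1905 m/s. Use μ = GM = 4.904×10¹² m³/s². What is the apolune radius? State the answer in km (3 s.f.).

r_p = 1.775×10⁶ m.
Specific energy ε = v²/2 − μ/r = -9.483×10⁵ J/kg, so a = −μ/(2ε) = 2.586×10⁶ m.
The apsides satisfy r_p + r_a = 2a, so the apolune radius is 2a − r_p = 3.396×10⁶ m = 3396.3 km.

apolune radius ≈ 3400 km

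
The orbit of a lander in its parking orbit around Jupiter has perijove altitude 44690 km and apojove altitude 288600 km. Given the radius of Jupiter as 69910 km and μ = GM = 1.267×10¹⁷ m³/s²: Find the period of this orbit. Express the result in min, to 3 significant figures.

r_p = 69910 + 44690 = 114600 km = 1.1460×10⁸ m.
r_a = 69910 + 288600 = 358510 km = 3.5851×10⁸ m.
Semi-major axis a = (r_p + r_a)/2 = (1.1460×10⁵ + 3.5851×10⁵)/2 = 2.3656×10⁵ km = 2.366×10⁸ m.
By Kepler's third law T = 2π√(a³/μ) = 2π × 1.022×10⁴ = 6.422×10⁴ s.
= 1070 min.

T ≈ 1070 min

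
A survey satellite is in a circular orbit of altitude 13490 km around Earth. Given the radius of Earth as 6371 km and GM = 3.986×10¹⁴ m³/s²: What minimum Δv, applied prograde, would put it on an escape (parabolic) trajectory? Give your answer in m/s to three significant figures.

r = 6371 + 13490 = 19861 km = 1.9861×10⁷ m.
Circular speed v_c = √(μ/r) = 4480 m/s.
Escape speed v_esc = √(2μ/r) = √2 × v_c = 6336 m/s.
Δv = v_esc − v_c = 1856 m/s.

Δv ≈ 1860 m/s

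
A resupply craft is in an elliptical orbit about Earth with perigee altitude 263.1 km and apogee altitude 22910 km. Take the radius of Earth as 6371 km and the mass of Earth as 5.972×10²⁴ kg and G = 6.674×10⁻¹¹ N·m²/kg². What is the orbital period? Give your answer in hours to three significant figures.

μ = GM = 6.674×10⁻¹¹ × 5.972×10²⁴ = 3.986×10¹⁴ m³/s².
r_p = 6371 + 263.1 = 6634.1 km = 6.6341×10⁶ m.
r_a = 6371 + 22910 = 29281 km = 2.9281×10⁷ m.
Semi-major axis a = (r_p + r_a)/2 = (6634.1 + 29281)/2 = 17958 km = 1.796×10⁷ m.
By Kepler's third law T = 2π√(a³/μ) = 2π × 3.812×10³ = 2.395×10⁴ s.
= 6.653 hours.

T ≈ 6.65 hours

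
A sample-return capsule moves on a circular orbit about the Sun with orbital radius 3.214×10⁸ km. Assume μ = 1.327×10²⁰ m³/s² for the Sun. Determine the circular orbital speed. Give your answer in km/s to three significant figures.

r = 3.214×10⁸ km = 3.214×10¹¹ m.
For a circular orbit v = √(μ/r) = √(1.327×10²⁰ / 3.214×10¹¹) = √(4.129×10⁸) = 20320 m/s.
That is 20.32 km/s.

v ≈ 20.3 km/s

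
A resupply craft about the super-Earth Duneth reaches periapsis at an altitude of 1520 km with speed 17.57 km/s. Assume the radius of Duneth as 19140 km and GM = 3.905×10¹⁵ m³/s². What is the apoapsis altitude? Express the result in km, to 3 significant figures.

apoapsis altitude ≈ 72900 km

r_p = 19140 + 1520 = 20660 km = 2.066×10⁷ m.
Specific energy ε = v²/2 − μ/r = -3.466×10⁷ J/kg, so a = −μ/(2ε) = 5.633×10⁷ m.
The apsides satisfy r_p + r_a = 2a, so the apoapsis radius is 2a − r_p = 9.201×10⁷ m = 92005 km.
Apoapsis altitude = 92005 − 19140 = 72865 km.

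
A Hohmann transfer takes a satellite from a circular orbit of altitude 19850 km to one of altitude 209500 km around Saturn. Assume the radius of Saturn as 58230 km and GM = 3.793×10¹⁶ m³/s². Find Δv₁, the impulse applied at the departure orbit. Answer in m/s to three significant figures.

r₁ = 58230 + 19850 = 78080 km = 7.8080×10⁷ m.
r₂ = 58230 + 209500 = 267730 km = 2.6773×10⁸ m.
Transfer ellipse a_t = (r₁ + r₂)/2 = 1.729×10⁸ m.
At r₁: circular v_c1 = √(μ/r₁) = 22040 m/s; transfer-perikrone v_p = √[μ(2/r₁ − 1/a_t)] = 27430 m/s.
Δv₁ = v_p − v_c1 = 5386 m/s.

Δv ≈ 5390 m/s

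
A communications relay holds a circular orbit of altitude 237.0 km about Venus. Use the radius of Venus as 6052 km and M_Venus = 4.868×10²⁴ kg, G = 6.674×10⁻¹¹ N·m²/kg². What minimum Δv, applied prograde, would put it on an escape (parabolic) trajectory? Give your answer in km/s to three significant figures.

μ = GM = 6.674×10⁻¹¹ × 4.868×10²⁴ = 3.249×10¹⁴ m³/s².
r = 6052 + 237.0 = 6289.0 km = 6.2890×10⁶ m.
Circular speed v_c = √(μ/r) = 7187 m/s.
Escape speed v_esc = √(2μ/r) = √2 × v_c = 10160 m/s.
Δv = v_esc − v_c = 2977 m/s = 2.977 km/s.

Δv ≈ 2.98 km/s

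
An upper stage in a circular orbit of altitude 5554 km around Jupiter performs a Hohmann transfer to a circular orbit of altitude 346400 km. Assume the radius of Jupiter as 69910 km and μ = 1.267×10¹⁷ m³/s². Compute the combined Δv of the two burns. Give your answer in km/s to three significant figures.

r₁ = 69910 + 5554 = 75464 km = 7.5464×10⁷ m.
r₂ = 69910 + 346400 = 416310 km = 4.1631×10⁸ m.
Transfer ellipse a_t = (r₁ + r₂)/2 = 2.459×10⁸ m.
At r₁: circular v_c1 = √(μ/r₁) = 40970 m/s; transfer-perijove v_p = √[μ(2/r₁ − 1/a_t)] = 53320 m/s.
Δv₁ = v_p − v_c1 = 12340 m/s.
At r₂: circular v_c2 = √(μ/r₂) = 17450 m/s; transfer-apojove v_a = √[μ(2/r₂ − 1/a_t)] = 9665 m/s.
Δv₂ = v_c2 − v_a = 7781 m/s.
Total Δv = Δv₁ + Δv₂ = 20120 m/s = 20.12 km/s.

Δv_total ≈ 20.1 km/s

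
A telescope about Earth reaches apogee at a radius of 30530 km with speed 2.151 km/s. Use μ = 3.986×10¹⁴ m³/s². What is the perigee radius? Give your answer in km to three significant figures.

perigee radius ≈ 6570 km

r_a = 3.053×10⁷ m.
Specific energy ε = v²/2 − μ/r = -1.074×10⁷ J/kg, so a = −μ/(2ε) = 1.855×10⁷ m.
The apsides satisfy r_p + r_a = 2a, so the perigee radius is 2a − r_a = 6.575×10⁶ m = 6574.6 km.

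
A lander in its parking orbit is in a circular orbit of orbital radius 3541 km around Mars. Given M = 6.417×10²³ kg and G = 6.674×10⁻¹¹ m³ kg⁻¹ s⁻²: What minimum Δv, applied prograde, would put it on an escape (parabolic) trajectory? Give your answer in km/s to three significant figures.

Δv ≈ 1.44 km/s

μ = GM = 6.674×10⁻¹¹ × 6.417×10²³ = 4.283×10¹³ m³/s².
r = 3541 km = 3.541×10⁶ m.
Circular speed v_c = √(μ/r) = 3478 m/s.
Escape speed v_esc = √(2μ/r) = √2 × v_c = 4918 m/s.
Δv = v_esc − v_c = 1441 m/s = 1.441 km/s.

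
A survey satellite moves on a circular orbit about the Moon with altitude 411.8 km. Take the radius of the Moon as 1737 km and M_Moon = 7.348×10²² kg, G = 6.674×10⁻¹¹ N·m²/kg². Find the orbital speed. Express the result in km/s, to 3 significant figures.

μ = GM = 6.674×10⁻¹¹ × 7.348×10²² = 4.904×10¹² m³/s².
r = 1737 + 411.8 = 2148.8 km = 2.1488×10⁶ m.
For a circular orbit v = √(μ/r) = √(4.904×10¹² / 2.149×10⁶) = √(2.282×10⁶) = 1511 m/s.
That is 1.511 km/s.

v ≈ 1.51 km/s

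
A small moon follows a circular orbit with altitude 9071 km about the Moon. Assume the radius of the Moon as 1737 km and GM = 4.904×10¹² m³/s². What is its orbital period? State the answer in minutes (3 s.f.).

r = 1737 + 9071 = 10808 km = 1.0808×10⁷ m.
Kepler's third law: T = 2π√(r³/μ) = 2π√((1.081×10⁷)³ / 4.904×10¹²).
r³/μ = 2.574×10⁸ s², so T = 2π × 1.605×10⁴ = 1.008×10⁵ s.
Converting: 1.008×10⁵ s ÷ 60.00 = 1680 minutes.

T ≈ 1680 minutes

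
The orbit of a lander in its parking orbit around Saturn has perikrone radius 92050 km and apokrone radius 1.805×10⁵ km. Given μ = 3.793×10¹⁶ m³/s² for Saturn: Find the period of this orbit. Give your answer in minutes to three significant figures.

Semi-major axis a = (r_p + r_a)/2 = (92050 + 1.8050×10⁵)/2 = 1.3628×10⁵ km = 1.363×10⁸ m.
By Kepler's third law T = 2π√(a³/μ) = 2π × 8.168×10³ = 5.132×10⁴ s.
= 855.4 minutes.

T ≈ 855 minutes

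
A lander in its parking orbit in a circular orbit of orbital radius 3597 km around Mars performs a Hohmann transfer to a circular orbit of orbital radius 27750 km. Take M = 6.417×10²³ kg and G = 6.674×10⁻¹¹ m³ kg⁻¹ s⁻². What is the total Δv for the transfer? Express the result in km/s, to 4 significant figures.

μ = GM = 6.674×10⁻¹¹ × 6.417×10²³ = 4.283×10¹³ m³/s².
r₁ = 3597 km = 3.597×10⁶ m.
r₂ = 27750 km = 2.775×10⁷ m.
Transfer ellipse a_t = (r₁ + r₂)/2 = 1.567×10⁷ m.
At r₁: circular v_c1 = √(μ/r₁) = 3451 m/s; transfer-periapsis v_p = √[μ(2/r₁ − 1/a_t)] = 4591 m/s.
Δv₁ = v_p − v_c1 = 1141 m/s.
At r₂: circular v_c2 = √(μ/r₂) = 1242 m/s; transfer-apoapsis v_a = √[μ(2/r₂ − 1/a_t)] = 595.1 m/s.
Δv₂ = v_c2 − v_a = 647.2 m/s.
Total Δv = Δv₁ + Δv₂ = 1788 m/s = 1.788 km/s.

Δv_total ≈ 1.788 km/s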